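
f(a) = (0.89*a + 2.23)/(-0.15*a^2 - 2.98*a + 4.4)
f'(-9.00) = 0.04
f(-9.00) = -0.30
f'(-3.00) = 0.07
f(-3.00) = -0.04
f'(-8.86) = 0.04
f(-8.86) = -0.30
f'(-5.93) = 0.04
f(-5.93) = -0.18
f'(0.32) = 0.92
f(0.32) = 0.73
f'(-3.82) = 0.05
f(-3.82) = -0.09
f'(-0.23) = 0.40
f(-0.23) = 0.40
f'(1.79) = 6.09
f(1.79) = -2.70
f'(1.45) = 211.41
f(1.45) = -14.89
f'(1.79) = 6.09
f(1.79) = -2.70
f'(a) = (0.3*a + 2.98)*(0.89*a + 2.23)/(-0.15*a^2 - 2.98*a + 4.4)^2 + 0.89/(-0.15*a^2 - 2.98*a + 4.4) = (0.1335*a^2 + 0.669*a + 10.5614)/(0.0225*a^4 + 0.894*a^3 + 7.5604*a^2 - 26.224*a + 19.36)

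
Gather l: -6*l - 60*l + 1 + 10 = 11 - 66*l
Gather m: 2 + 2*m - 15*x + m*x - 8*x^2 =m*(x + 2) - 8*x^2 - 15*x + 2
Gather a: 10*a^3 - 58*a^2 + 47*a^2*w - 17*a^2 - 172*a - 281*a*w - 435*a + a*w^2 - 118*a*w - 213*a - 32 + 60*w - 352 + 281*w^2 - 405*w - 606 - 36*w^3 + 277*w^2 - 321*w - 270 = 10*a^3 + a^2*(47*w - 75) + a*(w^2 - 399*w - 820) - 36*w^3 + 558*w^2 - 666*w - 1260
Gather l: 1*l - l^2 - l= -l^2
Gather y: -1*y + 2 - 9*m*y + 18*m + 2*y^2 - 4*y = 18*m + 2*y^2 + y*(-9*m - 5) + 2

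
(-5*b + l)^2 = 25*b^2 - 10*b*l + l^2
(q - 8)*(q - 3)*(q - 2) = q^3 - 13*q^2 + 46*q - 48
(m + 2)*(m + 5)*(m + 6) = m^3 + 13*m^2 + 52*m + 60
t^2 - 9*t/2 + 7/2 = (t - 7/2)*(t - 1)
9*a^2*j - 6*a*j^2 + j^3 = j*(-3*a + j)^2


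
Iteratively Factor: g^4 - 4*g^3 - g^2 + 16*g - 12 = (g + 2)*(g^3 - 6*g^2 + 11*g - 6) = (g - 1)*(g + 2)*(g^2 - 5*g + 6) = (g - 3)*(g - 1)*(g + 2)*(g - 2)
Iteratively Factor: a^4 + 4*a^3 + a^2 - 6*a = (a - 1)*(a^3 + 5*a^2 + 6*a) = (a - 1)*(a + 2)*(a^2 + 3*a) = a*(a - 1)*(a + 2)*(a + 3)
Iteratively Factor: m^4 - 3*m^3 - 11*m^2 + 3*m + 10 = (m - 5)*(m^3 + 2*m^2 - m - 2) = (m - 5)*(m + 1)*(m^2 + m - 2) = (m - 5)*(m + 1)*(m + 2)*(m - 1)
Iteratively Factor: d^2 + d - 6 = (d - 2)*(d + 3)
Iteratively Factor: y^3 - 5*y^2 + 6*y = (y)*(y^2 - 5*y + 6) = y*(y - 2)*(y - 3)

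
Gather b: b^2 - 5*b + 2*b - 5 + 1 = b^2 - 3*b - 4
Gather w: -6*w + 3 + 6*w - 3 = 0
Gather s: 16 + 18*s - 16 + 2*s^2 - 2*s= 2*s^2 + 16*s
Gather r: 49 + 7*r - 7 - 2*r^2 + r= -2*r^2 + 8*r + 42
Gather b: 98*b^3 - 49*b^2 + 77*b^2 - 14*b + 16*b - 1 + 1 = 98*b^3 + 28*b^2 + 2*b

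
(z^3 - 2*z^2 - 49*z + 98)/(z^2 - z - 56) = (z^2 - 9*z + 14)/(z - 8)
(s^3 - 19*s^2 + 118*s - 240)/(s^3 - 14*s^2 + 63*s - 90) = (s - 8)/(s - 3)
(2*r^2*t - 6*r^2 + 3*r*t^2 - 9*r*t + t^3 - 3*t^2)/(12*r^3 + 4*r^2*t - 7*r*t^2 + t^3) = (2*r*t - 6*r + t^2 - 3*t)/(12*r^2 - 8*r*t + t^2)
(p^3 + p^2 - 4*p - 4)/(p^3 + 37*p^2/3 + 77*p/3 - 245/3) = 3*(p^3 + p^2 - 4*p - 4)/(3*p^3 + 37*p^2 + 77*p - 245)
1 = 1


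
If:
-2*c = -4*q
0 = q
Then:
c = 0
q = 0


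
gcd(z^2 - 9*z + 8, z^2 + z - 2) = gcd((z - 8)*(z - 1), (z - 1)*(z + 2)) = z - 1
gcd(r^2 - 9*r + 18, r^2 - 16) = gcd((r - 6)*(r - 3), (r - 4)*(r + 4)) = 1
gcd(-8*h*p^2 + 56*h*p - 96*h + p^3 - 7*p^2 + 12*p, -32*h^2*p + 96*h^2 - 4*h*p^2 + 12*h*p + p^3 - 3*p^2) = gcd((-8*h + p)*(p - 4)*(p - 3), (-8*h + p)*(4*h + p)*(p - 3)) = -8*h*p + 24*h + p^2 - 3*p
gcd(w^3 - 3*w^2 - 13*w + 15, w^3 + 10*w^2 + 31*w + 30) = w + 3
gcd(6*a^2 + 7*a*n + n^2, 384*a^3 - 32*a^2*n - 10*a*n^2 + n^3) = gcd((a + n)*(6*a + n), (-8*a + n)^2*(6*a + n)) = 6*a + n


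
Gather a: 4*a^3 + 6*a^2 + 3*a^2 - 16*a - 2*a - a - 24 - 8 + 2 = 4*a^3 + 9*a^2 - 19*a - 30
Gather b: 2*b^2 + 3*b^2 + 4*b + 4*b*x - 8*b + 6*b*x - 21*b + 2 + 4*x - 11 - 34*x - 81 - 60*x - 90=5*b^2 + b*(10*x - 25) - 90*x - 180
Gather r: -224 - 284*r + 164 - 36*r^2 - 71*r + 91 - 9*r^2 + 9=-45*r^2 - 355*r + 40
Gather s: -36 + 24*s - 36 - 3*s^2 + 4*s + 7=-3*s^2 + 28*s - 65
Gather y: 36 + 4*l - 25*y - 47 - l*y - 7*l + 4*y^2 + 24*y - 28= -3*l + 4*y^2 + y*(-l - 1) - 39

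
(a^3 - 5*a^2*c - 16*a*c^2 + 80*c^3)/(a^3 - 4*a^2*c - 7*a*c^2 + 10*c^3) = (a^2 - 16*c^2)/(a^2 + a*c - 2*c^2)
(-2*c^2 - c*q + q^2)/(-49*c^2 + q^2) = (2*c^2 + c*q - q^2)/(49*c^2 - q^2)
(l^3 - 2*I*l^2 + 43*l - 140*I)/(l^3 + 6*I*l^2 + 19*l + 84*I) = (l - 5*I)/(l + 3*I)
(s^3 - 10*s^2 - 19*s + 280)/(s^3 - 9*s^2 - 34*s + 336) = (s + 5)/(s + 6)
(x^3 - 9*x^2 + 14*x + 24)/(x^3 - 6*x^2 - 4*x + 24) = (x^2 - 3*x - 4)/(x^2 - 4)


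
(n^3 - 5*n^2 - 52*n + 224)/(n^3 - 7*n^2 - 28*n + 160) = (n + 7)/(n + 5)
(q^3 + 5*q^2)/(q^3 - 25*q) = q/(q - 5)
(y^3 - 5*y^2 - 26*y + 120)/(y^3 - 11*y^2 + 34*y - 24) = (y + 5)/(y - 1)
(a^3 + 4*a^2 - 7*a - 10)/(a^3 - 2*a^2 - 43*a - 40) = (a - 2)/(a - 8)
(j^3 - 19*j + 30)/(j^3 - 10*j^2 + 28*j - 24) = (j^2 + 2*j - 15)/(j^2 - 8*j + 12)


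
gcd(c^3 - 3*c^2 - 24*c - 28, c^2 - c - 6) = c + 2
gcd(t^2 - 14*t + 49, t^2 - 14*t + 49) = t^2 - 14*t + 49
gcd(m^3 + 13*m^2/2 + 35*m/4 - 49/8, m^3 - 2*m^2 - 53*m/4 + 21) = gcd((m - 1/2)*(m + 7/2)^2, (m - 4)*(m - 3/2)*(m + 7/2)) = m + 7/2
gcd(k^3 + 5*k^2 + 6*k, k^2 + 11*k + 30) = 1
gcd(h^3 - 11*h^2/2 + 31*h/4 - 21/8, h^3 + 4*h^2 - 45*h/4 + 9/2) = h^2 - 2*h + 3/4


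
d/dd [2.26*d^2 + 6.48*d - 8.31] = 4.52*d + 6.48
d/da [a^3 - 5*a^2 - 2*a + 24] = 3*a^2 - 10*a - 2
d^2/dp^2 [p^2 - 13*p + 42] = 2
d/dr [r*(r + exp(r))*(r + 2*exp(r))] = 3*r^2*exp(r) + 3*r^2 + 4*r*exp(2*r) + 6*r*exp(r) + 2*exp(2*r)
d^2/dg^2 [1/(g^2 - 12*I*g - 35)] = 2*(g^2 - 12*I*g - 4*(g - 6*I)^2 - 35)/(-g^2 + 12*I*g + 35)^3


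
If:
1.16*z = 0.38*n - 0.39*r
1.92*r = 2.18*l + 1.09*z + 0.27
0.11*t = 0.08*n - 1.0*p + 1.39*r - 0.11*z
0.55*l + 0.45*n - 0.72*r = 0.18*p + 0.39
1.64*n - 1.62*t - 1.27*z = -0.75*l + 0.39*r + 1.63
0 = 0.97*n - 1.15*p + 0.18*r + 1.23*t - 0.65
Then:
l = -0.57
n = 1.02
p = -0.28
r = -0.27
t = -0.50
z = 0.43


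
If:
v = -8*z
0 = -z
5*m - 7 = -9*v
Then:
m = 7/5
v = 0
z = 0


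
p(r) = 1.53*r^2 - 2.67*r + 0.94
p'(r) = 3.06*r - 2.67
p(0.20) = 0.47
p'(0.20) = -2.06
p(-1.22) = 6.47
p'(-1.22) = -6.40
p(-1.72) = 10.06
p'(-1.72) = -7.93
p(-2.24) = 14.60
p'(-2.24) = -9.52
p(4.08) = 15.52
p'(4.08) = 9.81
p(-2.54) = 17.59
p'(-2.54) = -10.44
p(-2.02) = 12.58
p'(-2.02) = -8.85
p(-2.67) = 18.98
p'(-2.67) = -10.84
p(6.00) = 40.00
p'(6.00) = 15.69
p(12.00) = 189.22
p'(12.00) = 34.05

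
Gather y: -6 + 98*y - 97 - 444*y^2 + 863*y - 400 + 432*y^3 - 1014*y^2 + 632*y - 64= 432*y^3 - 1458*y^2 + 1593*y - 567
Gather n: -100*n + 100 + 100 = 200 - 100*n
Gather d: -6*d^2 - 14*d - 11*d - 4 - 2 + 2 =-6*d^2 - 25*d - 4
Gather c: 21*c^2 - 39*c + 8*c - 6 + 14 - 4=21*c^2 - 31*c + 4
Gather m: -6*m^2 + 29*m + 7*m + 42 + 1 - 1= -6*m^2 + 36*m + 42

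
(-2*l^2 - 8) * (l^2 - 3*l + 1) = -2*l^4 + 6*l^3 - 10*l^2 + 24*l - 8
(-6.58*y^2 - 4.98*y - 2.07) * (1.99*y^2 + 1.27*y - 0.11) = -13.0942*y^4 - 18.2668*y^3 - 9.7201*y^2 - 2.0811*y + 0.2277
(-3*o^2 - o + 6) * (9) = -27*o^2 - 9*o + 54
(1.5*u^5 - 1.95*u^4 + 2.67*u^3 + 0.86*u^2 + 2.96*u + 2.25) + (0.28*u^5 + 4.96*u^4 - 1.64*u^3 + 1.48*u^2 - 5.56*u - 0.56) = 1.78*u^5 + 3.01*u^4 + 1.03*u^3 + 2.34*u^2 - 2.6*u + 1.69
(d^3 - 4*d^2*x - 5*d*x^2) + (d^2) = d^3 - 4*d^2*x + d^2 - 5*d*x^2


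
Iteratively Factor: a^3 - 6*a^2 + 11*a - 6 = (a - 1)*(a^2 - 5*a + 6) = (a - 2)*(a - 1)*(a - 3)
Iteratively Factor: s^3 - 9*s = (s + 3)*(s^2 - 3*s) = (s - 3)*(s + 3)*(s)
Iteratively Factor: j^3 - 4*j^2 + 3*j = (j - 1)*(j^2 - 3*j) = j*(j - 1)*(j - 3)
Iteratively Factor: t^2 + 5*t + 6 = (t + 2)*(t + 3)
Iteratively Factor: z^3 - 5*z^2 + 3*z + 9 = (z + 1)*(z^2 - 6*z + 9) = (z - 3)*(z + 1)*(z - 3)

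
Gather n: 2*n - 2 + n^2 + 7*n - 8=n^2 + 9*n - 10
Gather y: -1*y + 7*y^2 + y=7*y^2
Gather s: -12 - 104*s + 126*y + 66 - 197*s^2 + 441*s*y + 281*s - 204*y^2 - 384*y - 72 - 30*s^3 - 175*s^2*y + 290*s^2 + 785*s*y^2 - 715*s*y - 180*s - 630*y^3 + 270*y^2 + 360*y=-30*s^3 + s^2*(93 - 175*y) + s*(785*y^2 - 274*y - 3) - 630*y^3 + 66*y^2 + 102*y - 18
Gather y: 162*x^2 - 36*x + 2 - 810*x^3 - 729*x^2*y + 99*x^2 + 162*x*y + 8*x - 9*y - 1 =-810*x^3 + 261*x^2 - 28*x + y*(-729*x^2 + 162*x - 9) + 1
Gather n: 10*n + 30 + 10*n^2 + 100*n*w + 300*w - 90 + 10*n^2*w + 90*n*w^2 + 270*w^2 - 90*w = n^2*(10*w + 10) + n*(90*w^2 + 100*w + 10) + 270*w^2 + 210*w - 60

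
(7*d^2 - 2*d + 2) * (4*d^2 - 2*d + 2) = 28*d^4 - 22*d^3 + 26*d^2 - 8*d + 4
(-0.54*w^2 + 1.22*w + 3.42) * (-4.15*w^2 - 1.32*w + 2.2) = 2.241*w^4 - 4.3502*w^3 - 16.9914*w^2 - 1.8304*w + 7.524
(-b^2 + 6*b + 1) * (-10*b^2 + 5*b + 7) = 10*b^4 - 65*b^3 + 13*b^2 + 47*b + 7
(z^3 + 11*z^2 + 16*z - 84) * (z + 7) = z^4 + 18*z^3 + 93*z^2 + 28*z - 588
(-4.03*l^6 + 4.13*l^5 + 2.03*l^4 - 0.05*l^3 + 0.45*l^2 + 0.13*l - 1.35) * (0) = 0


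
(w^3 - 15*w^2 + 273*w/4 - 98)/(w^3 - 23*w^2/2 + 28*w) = (w - 7/2)/w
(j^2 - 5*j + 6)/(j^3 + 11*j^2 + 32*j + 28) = (j^2 - 5*j + 6)/(j^3 + 11*j^2 + 32*j + 28)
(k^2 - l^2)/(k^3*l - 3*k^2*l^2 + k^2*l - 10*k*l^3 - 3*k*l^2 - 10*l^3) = (-k^2 + l^2)/(l*(-k^3 + 3*k^2*l - k^2 + 10*k*l^2 + 3*k*l + 10*l^2))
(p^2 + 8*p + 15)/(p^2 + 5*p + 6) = (p + 5)/(p + 2)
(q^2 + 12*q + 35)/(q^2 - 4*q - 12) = (q^2 + 12*q + 35)/(q^2 - 4*q - 12)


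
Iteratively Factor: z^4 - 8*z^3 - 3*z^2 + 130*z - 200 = (z - 2)*(z^3 - 6*z^2 - 15*z + 100) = (z - 5)*(z - 2)*(z^2 - z - 20) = (z - 5)*(z - 2)*(z + 4)*(z - 5)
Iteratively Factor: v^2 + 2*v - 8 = (v - 2)*(v + 4)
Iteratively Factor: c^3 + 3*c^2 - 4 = (c + 2)*(c^2 + c - 2) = (c + 2)^2*(c - 1)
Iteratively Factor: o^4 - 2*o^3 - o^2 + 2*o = (o + 1)*(o^3 - 3*o^2 + 2*o) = (o - 2)*(o + 1)*(o^2 - o) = o*(o - 2)*(o + 1)*(o - 1)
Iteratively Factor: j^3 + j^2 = (j)*(j^2 + j) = j*(j + 1)*(j)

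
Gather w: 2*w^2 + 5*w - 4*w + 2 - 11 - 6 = 2*w^2 + w - 15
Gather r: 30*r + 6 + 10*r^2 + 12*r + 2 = 10*r^2 + 42*r + 8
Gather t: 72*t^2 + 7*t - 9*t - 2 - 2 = 72*t^2 - 2*t - 4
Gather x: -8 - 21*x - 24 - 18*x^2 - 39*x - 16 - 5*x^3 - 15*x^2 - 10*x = -5*x^3 - 33*x^2 - 70*x - 48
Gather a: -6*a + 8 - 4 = 4 - 6*a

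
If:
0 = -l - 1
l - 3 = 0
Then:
No Solution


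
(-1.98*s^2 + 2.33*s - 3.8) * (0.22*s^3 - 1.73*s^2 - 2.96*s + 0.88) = -0.4356*s^5 + 3.938*s^4 + 0.9939*s^3 - 2.0652*s^2 + 13.2984*s - 3.344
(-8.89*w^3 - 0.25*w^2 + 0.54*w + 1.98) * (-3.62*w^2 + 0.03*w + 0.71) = 32.1818*w^5 + 0.6383*w^4 - 8.2742*w^3 - 7.3289*w^2 + 0.4428*w + 1.4058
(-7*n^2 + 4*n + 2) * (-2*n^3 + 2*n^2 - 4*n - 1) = 14*n^5 - 22*n^4 + 32*n^3 - 5*n^2 - 12*n - 2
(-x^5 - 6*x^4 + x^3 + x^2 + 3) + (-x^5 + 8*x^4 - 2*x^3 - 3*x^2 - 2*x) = -2*x^5 + 2*x^4 - x^3 - 2*x^2 - 2*x + 3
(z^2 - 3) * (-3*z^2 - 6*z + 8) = -3*z^4 - 6*z^3 + 17*z^2 + 18*z - 24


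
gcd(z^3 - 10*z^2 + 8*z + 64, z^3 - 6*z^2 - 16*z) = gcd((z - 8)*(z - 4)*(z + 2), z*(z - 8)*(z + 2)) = z^2 - 6*z - 16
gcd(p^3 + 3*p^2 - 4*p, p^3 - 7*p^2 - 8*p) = p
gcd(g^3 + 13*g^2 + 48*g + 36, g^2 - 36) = g + 6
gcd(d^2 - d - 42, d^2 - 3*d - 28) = d - 7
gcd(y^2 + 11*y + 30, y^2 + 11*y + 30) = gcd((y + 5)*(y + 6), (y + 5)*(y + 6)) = y^2 + 11*y + 30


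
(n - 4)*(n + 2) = n^2 - 2*n - 8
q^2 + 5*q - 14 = (q - 2)*(q + 7)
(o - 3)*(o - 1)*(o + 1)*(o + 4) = o^4 + o^3 - 13*o^2 - o + 12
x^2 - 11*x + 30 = (x - 6)*(x - 5)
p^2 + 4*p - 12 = (p - 2)*(p + 6)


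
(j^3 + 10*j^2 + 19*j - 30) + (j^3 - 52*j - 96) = 2*j^3 + 10*j^2 - 33*j - 126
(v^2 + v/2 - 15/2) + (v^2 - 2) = 2*v^2 + v/2 - 19/2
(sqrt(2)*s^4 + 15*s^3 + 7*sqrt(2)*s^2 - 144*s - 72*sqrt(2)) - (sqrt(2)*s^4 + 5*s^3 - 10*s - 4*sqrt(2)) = 10*s^3 + 7*sqrt(2)*s^2 - 134*s - 68*sqrt(2)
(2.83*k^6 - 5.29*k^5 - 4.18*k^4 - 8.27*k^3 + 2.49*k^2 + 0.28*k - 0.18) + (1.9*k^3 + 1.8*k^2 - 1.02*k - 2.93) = 2.83*k^6 - 5.29*k^5 - 4.18*k^4 - 6.37*k^3 + 4.29*k^2 - 0.74*k - 3.11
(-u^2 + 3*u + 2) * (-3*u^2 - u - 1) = 3*u^4 - 8*u^3 - 8*u^2 - 5*u - 2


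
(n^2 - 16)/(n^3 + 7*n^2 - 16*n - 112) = 1/(n + 7)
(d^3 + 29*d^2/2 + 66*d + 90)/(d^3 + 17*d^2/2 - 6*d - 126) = (2*d + 5)/(2*d - 7)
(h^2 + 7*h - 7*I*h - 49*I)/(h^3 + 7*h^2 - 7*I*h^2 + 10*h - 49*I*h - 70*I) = (h + 7)/(h^2 + 7*h + 10)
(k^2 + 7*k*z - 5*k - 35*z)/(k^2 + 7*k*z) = (k - 5)/k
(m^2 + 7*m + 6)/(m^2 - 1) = (m + 6)/(m - 1)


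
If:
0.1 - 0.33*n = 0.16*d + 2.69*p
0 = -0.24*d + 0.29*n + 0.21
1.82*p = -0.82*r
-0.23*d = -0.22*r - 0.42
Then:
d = 2.37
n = 1.24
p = -0.26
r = 0.57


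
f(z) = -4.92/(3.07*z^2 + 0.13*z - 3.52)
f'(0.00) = 0.05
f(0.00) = 1.40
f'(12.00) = 0.00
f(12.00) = -0.01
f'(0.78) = 10.06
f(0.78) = 3.17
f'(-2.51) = -0.31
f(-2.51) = -0.32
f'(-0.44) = -1.42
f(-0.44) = 1.65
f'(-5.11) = -0.03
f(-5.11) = -0.06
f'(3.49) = 0.09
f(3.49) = -0.14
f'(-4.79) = -0.03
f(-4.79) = -0.07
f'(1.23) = 22.91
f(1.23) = -3.83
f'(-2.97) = -0.17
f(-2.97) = -0.21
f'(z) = -4.92*(-6.14*z - 0.13)/(3.07*z^2 + 0.13*z - 3.52)^2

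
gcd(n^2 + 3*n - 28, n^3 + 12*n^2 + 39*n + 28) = n + 7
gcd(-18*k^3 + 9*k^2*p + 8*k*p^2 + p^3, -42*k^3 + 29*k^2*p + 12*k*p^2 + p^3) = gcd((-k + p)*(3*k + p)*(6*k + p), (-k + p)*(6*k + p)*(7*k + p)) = -6*k^2 + 5*k*p + p^2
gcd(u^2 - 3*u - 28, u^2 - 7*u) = u - 7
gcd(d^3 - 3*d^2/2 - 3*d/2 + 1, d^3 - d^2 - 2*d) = d^2 - d - 2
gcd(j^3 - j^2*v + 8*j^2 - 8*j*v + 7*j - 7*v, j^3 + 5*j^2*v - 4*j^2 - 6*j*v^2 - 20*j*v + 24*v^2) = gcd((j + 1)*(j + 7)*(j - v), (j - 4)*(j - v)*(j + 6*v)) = -j + v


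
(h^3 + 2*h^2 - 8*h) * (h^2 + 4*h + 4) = h^5 + 6*h^4 + 4*h^3 - 24*h^2 - 32*h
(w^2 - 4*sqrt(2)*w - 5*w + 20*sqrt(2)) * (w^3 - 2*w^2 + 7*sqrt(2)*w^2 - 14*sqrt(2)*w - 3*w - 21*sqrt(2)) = w^5 - 7*w^4 + 3*sqrt(2)*w^4 - 49*w^3 - 21*sqrt(2)*w^3 + 21*sqrt(2)*w^2 + 407*w^2 - 392*w + 45*sqrt(2)*w - 840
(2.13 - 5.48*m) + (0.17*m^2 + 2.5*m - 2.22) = 0.17*m^2 - 2.98*m - 0.0900000000000003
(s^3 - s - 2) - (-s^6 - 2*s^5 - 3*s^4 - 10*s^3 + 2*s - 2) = s^6 + 2*s^5 + 3*s^4 + 11*s^3 - 3*s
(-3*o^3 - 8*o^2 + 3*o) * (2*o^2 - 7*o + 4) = -6*o^5 + 5*o^4 + 50*o^3 - 53*o^2 + 12*o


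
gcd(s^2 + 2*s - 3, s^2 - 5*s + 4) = s - 1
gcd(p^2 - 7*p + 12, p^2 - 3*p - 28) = 1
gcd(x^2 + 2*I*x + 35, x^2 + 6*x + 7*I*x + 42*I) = x + 7*I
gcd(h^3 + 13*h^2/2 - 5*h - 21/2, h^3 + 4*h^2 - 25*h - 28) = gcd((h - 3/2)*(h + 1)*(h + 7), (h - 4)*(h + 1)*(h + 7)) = h^2 + 8*h + 7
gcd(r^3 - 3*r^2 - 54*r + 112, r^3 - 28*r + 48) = r - 2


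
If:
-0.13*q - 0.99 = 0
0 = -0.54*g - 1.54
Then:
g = -2.85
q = -7.62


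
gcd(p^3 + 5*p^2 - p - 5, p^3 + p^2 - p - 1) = p^2 - 1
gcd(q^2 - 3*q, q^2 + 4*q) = q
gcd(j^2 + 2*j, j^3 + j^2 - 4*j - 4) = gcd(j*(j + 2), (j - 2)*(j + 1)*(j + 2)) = j + 2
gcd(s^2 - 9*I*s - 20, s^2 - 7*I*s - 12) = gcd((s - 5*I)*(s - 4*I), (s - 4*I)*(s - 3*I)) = s - 4*I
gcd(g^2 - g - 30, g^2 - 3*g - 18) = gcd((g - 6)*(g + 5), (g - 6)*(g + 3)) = g - 6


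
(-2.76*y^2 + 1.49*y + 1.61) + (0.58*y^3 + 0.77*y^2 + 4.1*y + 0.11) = 0.58*y^3 - 1.99*y^2 + 5.59*y + 1.72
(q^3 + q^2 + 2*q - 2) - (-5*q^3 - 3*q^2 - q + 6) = 6*q^3 + 4*q^2 + 3*q - 8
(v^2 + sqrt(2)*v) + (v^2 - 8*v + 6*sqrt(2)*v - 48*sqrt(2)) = 2*v^2 - 8*v + 7*sqrt(2)*v - 48*sqrt(2)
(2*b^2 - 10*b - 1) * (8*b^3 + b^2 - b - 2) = 16*b^5 - 78*b^4 - 20*b^3 + 5*b^2 + 21*b + 2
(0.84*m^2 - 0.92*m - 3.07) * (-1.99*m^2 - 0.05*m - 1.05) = -1.6716*m^4 + 1.7888*m^3 + 5.2733*m^2 + 1.1195*m + 3.2235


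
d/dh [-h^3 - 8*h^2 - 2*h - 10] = -3*h^2 - 16*h - 2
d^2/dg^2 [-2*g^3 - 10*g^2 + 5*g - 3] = -12*g - 20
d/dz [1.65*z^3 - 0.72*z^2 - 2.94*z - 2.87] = 4.95*z^2 - 1.44*z - 2.94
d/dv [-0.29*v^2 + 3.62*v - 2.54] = 3.62 - 0.58*v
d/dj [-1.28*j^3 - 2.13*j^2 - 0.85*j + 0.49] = -3.84*j^2 - 4.26*j - 0.85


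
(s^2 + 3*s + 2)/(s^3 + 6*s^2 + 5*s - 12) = (s^2 + 3*s + 2)/(s^3 + 6*s^2 + 5*s - 12)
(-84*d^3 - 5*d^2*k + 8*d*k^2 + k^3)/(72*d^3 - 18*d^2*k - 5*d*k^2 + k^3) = (-7*d - k)/(6*d - k)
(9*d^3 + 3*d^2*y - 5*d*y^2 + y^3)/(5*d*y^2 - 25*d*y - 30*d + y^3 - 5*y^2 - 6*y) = (-9*d^3 - 3*d^2*y + 5*d*y^2 - y^3)/(-5*d*y^2 + 25*d*y + 30*d - y^3 + 5*y^2 + 6*y)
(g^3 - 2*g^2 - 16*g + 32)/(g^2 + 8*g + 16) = (g^2 - 6*g + 8)/(g + 4)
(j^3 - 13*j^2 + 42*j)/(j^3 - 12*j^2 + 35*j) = (j - 6)/(j - 5)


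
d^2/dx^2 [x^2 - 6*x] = 2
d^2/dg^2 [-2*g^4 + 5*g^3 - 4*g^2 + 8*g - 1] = -24*g^2 + 30*g - 8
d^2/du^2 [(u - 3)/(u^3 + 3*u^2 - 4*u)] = 2*(3*u^5 - 9*u^4 - 59*u^3 - 45*u^2 + 108*u - 48)/(u^3*(u^6 + 9*u^5 + 15*u^4 - 45*u^3 - 60*u^2 + 144*u - 64))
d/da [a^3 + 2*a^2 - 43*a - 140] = 3*a^2 + 4*a - 43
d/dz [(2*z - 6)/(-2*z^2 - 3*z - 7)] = 4*(z^2 - 6*z - 8)/(4*z^4 + 12*z^3 + 37*z^2 + 42*z + 49)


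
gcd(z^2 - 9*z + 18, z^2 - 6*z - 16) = 1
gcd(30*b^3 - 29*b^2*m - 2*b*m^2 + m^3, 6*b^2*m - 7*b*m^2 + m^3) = 6*b^2 - 7*b*m + m^2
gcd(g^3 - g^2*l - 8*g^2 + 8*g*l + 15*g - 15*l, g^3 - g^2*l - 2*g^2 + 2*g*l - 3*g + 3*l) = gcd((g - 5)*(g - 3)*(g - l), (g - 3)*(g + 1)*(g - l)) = g^2 - g*l - 3*g + 3*l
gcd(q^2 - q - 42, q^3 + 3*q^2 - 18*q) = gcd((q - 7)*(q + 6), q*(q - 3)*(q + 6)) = q + 6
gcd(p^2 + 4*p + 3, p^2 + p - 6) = p + 3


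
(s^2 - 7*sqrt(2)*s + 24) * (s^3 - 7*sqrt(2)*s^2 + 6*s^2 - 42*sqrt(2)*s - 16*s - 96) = s^5 - 14*sqrt(2)*s^4 + 6*s^4 - 84*sqrt(2)*s^3 + 106*s^3 - 56*sqrt(2)*s^2 + 636*s^2 - 336*sqrt(2)*s - 384*s - 2304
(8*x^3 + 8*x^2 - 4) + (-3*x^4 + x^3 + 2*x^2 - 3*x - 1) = -3*x^4 + 9*x^3 + 10*x^2 - 3*x - 5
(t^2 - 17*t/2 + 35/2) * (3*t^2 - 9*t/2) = 3*t^4 - 30*t^3 + 363*t^2/4 - 315*t/4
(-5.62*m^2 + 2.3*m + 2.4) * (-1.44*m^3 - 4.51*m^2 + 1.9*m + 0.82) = 8.0928*m^5 + 22.0342*m^4 - 24.507*m^3 - 11.0624*m^2 + 6.446*m + 1.968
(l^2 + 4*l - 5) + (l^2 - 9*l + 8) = 2*l^2 - 5*l + 3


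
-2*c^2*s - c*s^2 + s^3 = s*(-2*c + s)*(c + s)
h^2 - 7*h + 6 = (h - 6)*(h - 1)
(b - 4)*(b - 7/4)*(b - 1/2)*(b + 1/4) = b^4 - 6*b^3 + 133*b^2/16 - 33*b/32 - 7/8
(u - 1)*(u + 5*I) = u^2 - u + 5*I*u - 5*I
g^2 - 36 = (g - 6)*(g + 6)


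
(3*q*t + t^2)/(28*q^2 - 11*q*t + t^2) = t*(3*q + t)/(28*q^2 - 11*q*t + t^2)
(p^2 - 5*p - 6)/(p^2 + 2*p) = (p^2 - 5*p - 6)/(p*(p + 2))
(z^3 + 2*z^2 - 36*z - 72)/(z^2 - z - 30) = (z^2 + 8*z + 12)/(z + 5)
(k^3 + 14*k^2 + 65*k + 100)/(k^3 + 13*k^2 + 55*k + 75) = (k + 4)/(k + 3)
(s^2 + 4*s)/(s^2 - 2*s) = (s + 4)/(s - 2)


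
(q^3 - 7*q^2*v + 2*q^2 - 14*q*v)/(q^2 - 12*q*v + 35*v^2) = q*(q + 2)/(q - 5*v)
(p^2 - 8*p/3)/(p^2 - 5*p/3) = (3*p - 8)/(3*p - 5)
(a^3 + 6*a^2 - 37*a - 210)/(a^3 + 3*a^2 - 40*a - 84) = (a + 5)/(a + 2)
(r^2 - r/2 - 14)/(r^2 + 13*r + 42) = (r^2 - r/2 - 14)/(r^2 + 13*r + 42)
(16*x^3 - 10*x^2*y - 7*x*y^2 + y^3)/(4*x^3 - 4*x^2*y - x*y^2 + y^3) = (8*x - y)/(2*x - y)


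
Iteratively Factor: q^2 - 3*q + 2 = (q - 2)*(q - 1)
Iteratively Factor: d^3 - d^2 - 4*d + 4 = (d - 1)*(d^2 - 4) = (d - 2)*(d - 1)*(d + 2)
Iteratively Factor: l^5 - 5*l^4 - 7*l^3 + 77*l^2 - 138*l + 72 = (l - 2)*(l^4 - 3*l^3 - 13*l^2 + 51*l - 36) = (l - 3)*(l - 2)*(l^3 - 13*l + 12) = (l - 3)*(l - 2)*(l - 1)*(l^2 + l - 12) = (l - 3)^2*(l - 2)*(l - 1)*(l + 4)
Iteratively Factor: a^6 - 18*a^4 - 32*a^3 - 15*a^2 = (a - 5)*(a^5 + 5*a^4 + 7*a^3 + 3*a^2) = a*(a - 5)*(a^4 + 5*a^3 + 7*a^2 + 3*a) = a*(a - 5)*(a + 1)*(a^3 + 4*a^2 + 3*a) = a*(a - 5)*(a + 1)*(a + 3)*(a^2 + a) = a^2*(a - 5)*(a + 1)*(a + 3)*(a + 1)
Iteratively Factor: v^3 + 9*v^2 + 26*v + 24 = (v + 3)*(v^2 + 6*v + 8) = (v + 3)*(v + 4)*(v + 2)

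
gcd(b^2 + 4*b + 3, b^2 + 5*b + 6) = b + 3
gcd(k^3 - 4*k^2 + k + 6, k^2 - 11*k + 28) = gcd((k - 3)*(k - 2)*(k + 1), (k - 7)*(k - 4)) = 1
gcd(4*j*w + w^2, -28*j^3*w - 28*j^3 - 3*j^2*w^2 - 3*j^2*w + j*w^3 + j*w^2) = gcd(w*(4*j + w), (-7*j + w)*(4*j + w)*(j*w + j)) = 4*j + w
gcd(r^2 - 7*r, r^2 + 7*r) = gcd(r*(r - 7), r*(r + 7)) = r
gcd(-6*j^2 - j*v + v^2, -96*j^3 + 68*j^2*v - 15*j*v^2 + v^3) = -3*j + v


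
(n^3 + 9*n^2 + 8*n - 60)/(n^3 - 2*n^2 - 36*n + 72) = (n + 5)/(n - 6)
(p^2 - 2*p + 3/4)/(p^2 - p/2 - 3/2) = (p - 1/2)/(p + 1)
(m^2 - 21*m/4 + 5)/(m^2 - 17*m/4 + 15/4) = (m - 4)/(m - 3)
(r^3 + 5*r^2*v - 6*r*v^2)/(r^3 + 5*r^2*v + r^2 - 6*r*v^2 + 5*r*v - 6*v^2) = r/(r + 1)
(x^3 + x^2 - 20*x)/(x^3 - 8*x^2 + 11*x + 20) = x*(x + 5)/(x^2 - 4*x - 5)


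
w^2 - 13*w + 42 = (w - 7)*(w - 6)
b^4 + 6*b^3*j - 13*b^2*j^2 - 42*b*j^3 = b*(b - 3*j)*(b + 2*j)*(b + 7*j)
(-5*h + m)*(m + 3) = -5*h*m - 15*h + m^2 + 3*m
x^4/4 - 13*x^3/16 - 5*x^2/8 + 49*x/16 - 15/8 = (x/4 + 1/2)*(x - 3)*(x - 5/4)*(x - 1)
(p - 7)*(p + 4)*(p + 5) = p^3 + 2*p^2 - 43*p - 140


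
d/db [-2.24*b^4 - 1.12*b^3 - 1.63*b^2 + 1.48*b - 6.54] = -8.96*b^3 - 3.36*b^2 - 3.26*b + 1.48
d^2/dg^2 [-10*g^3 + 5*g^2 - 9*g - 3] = 10 - 60*g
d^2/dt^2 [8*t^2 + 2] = 16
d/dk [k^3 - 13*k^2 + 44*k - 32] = 3*k^2 - 26*k + 44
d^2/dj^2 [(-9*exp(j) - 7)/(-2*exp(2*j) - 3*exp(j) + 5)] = (36*exp(4*j) + 58*exp(3*j) + 666*exp(2*j) + 478*exp(j) + 330)*exp(j)/(8*exp(6*j) + 36*exp(5*j) - 6*exp(4*j) - 153*exp(3*j) + 15*exp(2*j) + 225*exp(j) - 125)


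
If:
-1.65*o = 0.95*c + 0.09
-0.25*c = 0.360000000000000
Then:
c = -1.44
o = 0.77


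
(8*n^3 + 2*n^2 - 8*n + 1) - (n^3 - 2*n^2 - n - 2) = 7*n^3 + 4*n^2 - 7*n + 3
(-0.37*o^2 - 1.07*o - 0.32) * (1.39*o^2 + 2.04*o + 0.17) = -0.5143*o^4 - 2.2421*o^3 - 2.6905*o^2 - 0.8347*o - 0.0544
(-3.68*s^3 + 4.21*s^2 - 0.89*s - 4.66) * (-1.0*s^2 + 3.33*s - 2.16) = 3.68*s^5 - 16.4644*s^4 + 22.8581*s^3 - 7.3973*s^2 - 13.5954*s + 10.0656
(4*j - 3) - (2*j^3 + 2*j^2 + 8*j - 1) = -2*j^3 - 2*j^2 - 4*j - 2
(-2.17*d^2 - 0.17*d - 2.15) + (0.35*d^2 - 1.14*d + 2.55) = -1.82*d^2 - 1.31*d + 0.4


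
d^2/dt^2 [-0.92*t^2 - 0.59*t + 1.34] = -1.84000000000000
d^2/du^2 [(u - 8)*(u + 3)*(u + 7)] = 6*u + 4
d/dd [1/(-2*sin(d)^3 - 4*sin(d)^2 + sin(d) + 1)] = (6*sin(d)^2 + 8*sin(d) - 1)*cos(d)/(2*sin(d)^3 + 4*sin(d)^2 - sin(d) - 1)^2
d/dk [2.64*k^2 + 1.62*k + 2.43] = 5.28*k + 1.62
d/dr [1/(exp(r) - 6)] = -exp(r)/(exp(r) - 6)^2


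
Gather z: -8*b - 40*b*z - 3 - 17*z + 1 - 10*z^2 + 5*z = -8*b - 10*z^2 + z*(-40*b - 12) - 2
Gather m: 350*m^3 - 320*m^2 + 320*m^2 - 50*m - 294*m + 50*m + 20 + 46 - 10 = 350*m^3 - 294*m + 56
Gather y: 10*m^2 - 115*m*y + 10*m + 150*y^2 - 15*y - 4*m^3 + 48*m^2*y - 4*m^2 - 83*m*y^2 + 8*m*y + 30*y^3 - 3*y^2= -4*m^3 + 6*m^2 + 10*m + 30*y^3 + y^2*(147 - 83*m) + y*(48*m^2 - 107*m - 15)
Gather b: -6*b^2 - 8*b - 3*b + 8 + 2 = -6*b^2 - 11*b + 10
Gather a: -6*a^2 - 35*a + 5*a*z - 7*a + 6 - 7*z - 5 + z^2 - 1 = -6*a^2 + a*(5*z - 42) + z^2 - 7*z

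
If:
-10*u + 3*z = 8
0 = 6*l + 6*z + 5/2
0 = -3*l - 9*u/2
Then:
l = 111/44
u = -37/22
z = -97/33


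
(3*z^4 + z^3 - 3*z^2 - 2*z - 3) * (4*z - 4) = 12*z^5 - 8*z^4 - 16*z^3 + 4*z^2 - 4*z + 12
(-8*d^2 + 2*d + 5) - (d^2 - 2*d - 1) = -9*d^2 + 4*d + 6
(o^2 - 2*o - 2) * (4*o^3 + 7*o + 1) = 4*o^5 - 8*o^4 - o^3 - 13*o^2 - 16*o - 2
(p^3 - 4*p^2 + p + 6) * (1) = p^3 - 4*p^2 + p + 6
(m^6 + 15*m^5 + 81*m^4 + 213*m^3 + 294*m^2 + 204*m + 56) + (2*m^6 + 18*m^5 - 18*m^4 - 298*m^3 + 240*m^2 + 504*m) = 3*m^6 + 33*m^5 + 63*m^4 - 85*m^3 + 534*m^2 + 708*m + 56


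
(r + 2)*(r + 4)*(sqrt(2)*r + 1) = sqrt(2)*r^3 + r^2 + 6*sqrt(2)*r^2 + 6*r + 8*sqrt(2)*r + 8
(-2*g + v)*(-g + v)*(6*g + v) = 12*g^3 - 16*g^2*v + 3*g*v^2 + v^3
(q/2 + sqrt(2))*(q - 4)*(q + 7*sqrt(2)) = q^3/2 - 2*q^2 + 9*sqrt(2)*q^2/2 - 18*sqrt(2)*q + 14*q - 56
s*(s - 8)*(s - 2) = s^3 - 10*s^2 + 16*s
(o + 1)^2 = o^2 + 2*o + 1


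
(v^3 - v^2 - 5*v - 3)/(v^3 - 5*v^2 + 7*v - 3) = (v^2 + 2*v + 1)/(v^2 - 2*v + 1)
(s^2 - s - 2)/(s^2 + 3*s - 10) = (s + 1)/(s + 5)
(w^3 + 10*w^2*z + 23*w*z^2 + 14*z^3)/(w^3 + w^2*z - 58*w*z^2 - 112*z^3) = (-w - z)/(-w + 8*z)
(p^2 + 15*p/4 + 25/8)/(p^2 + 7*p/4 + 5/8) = (2*p + 5)/(2*p + 1)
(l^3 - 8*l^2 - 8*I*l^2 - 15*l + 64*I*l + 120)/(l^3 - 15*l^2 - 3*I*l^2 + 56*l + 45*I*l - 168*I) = (l - 5*I)/(l - 7)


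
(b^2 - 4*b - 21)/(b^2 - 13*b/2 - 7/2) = 2*(b + 3)/(2*b + 1)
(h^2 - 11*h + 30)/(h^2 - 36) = (h - 5)/(h + 6)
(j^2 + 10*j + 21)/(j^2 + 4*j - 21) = (j + 3)/(j - 3)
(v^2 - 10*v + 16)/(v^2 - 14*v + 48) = (v - 2)/(v - 6)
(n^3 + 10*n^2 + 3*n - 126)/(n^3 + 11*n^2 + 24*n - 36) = (n^2 + 4*n - 21)/(n^2 + 5*n - 6)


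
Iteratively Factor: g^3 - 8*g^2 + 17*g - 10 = (g - 5)*(g^2 - 3*g + 2) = (g - 5)*(g - 2)*(g - 1)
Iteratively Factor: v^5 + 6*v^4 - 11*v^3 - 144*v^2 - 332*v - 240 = (v + 2)*(v^4 + 4*v^3 - 19*v^2 - 106*v - 120) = (v - 5)*(v + 2)*(v^3 + 9*v^2 + 26*v + 24) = (v - 5)*(v + 2)*(v + 4)*(v^2 + 5*v + 6) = (v - 5)*(v + 2)*(v + 3)*(v + 4)*(v + 2)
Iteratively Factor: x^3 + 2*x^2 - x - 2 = (x + 2)*(x^2 - 1) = (x - 1)*(x + 2)*(x + 1)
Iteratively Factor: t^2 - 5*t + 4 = (t - 1)*(t - 4)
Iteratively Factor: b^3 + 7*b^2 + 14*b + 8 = (b + 1)*(b^2 + 6*b + 8) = (b + 1)*(b + 2)*(b + 4)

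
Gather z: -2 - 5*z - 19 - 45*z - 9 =-50*z - 30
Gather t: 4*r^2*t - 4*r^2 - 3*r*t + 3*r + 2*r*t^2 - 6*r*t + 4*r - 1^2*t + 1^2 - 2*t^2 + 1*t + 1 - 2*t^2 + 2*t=-4*r^2 + 7*r + t^2*(2*r - 4) + t*(4*r^2 - 9*r + 2) + 2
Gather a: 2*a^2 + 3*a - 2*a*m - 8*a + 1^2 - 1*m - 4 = 2*a^2 + a*(-2*m - 5) - m - 3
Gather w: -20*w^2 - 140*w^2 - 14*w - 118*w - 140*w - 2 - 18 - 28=-160*w^2 - 272*w - 48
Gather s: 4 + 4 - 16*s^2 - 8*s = -16*s^2 - 8*s + 8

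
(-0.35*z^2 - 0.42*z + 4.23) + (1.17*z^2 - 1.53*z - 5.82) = 0.82*z^2 - 1.95*z - 1.59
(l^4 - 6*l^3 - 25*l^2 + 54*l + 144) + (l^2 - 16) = l^4 - 6*l^3 - 24*l^2 + 54*l + 128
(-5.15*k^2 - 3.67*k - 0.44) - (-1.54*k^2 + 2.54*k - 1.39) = -3.61*k^2 - 6.21*k + 0.95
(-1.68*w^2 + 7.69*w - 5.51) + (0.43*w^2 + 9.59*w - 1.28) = -1.25*w^2 + 17.28*w - 6.79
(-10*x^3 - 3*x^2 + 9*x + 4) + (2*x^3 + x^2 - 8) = -8*x^3 - 2*x^2 + 9*x - 4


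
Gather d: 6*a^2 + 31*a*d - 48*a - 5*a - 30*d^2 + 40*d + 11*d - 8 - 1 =6*a^2 - 53*a - 30*d^2 + d*(31*a + 51) - 9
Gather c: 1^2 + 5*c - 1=5*c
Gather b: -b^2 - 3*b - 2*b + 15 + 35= -b^2 - 5*b + 50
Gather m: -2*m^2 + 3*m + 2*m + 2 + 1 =-2*m^2 + 5*m + 3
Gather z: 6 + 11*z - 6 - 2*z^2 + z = -2*z^2 + 12*z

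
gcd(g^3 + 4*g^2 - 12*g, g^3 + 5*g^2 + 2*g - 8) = 1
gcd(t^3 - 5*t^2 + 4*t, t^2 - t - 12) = t - 4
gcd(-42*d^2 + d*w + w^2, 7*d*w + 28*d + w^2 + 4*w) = 7*d + w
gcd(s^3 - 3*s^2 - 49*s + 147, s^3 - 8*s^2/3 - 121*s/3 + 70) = s - 7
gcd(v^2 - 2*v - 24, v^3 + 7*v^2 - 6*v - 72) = v + 4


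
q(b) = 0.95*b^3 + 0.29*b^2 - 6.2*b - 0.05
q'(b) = 2.85*b^2 + 0.58*b - 6.2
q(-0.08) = 0.45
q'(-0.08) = -6.23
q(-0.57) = 3.40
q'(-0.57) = -5.60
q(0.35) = -2.14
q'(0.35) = -5.65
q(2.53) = 1.50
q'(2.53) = 13.51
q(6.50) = 232.80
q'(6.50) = 117.98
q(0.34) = -2.09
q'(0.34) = -5.67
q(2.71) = 4.19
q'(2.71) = 16.30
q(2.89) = 7.38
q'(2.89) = 19.28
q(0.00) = -0.05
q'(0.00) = -6.20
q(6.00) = 178.39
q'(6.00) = 99.88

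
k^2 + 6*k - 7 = (k - 1)*(k + 7)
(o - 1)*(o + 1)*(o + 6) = o^3 + 6*o^2 - o - 6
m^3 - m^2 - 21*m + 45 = (m - 3)^2*(m + 5)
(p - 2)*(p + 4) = p^2 + 2*p - 8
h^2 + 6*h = h*(h + 6)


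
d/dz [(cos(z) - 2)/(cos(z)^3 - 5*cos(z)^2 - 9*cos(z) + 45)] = (43*cos(z) - 11*cos(2*z) + cos(3*z) - 65)*sin(z)/(2*(cos(z)^3 - 5*cos(z)^2 - 9*cos(z) + 45)^2)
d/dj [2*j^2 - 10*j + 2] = 4*j - 10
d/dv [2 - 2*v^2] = -4*v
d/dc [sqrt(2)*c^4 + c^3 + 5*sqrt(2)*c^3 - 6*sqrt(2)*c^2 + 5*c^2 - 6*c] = 4*sqrt(2)*c^3 + 3*c^2 + 15*sqrt(2)*c^2 - 12*sqrt(2)*c + 10*c - 6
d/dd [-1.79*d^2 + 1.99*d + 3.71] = 1.99 - 3.58*d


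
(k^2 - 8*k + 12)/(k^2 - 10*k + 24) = (k - 2)/(k - 4)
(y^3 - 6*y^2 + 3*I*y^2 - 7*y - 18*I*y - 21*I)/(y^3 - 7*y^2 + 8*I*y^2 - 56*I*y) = (y^2 + y*(1 + 3*I) + 3*I)/(y*(y + 8*I))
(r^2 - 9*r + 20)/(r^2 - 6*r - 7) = (-r^2 + 9*r - 20)/(-r^2 + 6*r + 7)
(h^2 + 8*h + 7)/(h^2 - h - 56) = (h + 1)/(h - 8)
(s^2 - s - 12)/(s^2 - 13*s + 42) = (s^2 - s - 12)/(s^2 - 13*s + 42)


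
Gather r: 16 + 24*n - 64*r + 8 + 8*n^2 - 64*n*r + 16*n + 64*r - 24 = 8*n^2 - 64*n*r + 40*n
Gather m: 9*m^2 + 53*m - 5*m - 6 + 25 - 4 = 9*m^2 + 48*m + 15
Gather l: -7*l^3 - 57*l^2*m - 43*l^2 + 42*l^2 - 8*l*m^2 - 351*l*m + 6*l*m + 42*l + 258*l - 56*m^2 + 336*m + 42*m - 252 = -7*l^3 + l^2*(-57*m - 1) + l*(-8*m^2 - 345*m + 300) - 56*m^2 + 378*m - 252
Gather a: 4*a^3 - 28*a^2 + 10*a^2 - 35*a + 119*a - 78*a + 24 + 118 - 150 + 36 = 4*a^3 - 18*a^2 + 6*a + 28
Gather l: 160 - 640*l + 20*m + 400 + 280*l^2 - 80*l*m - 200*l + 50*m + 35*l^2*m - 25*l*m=l^2*(35*m + 280) + l*(-105*m - 840) + 70*m + 560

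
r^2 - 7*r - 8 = (r - 8)*(r + 1)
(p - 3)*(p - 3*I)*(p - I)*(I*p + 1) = I*p^4 + 5*p^3 - 3*I*p^3 - 15*p^2 - 7*I*p^2 - 3*p + 21*I*p + 9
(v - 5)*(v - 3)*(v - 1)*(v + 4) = v^4 - 5*v^3 - 13*v^2 + 77*v - 60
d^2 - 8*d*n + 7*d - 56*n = (d + 7)*(d - 8*n)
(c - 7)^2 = c^2 - 14*c + 49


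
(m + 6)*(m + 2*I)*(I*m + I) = I*m^3 - 2*m^2 + 7*I*m^2 - 14*m + 6*I*m - 12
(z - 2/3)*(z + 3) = z^2 + 7*z/3 - 2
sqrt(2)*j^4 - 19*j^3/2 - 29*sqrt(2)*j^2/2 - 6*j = j*(j - 6*sqrt(2))*(j + sqrt(2))*(sqrt(2)*j + 1/2)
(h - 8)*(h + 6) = h^2 - 2*h - 48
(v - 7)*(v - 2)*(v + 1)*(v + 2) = v^4 - 6*v^3 - 11*v^2 + 24*v + 28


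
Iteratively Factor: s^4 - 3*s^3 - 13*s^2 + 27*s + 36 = (s - 4)*(s^3 + s^2 - 9*s - 9) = (s - 4)*(s + 1)*(s^2 - 9) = (s - 4)*(s - 3)*(s + 1)*(s + 3)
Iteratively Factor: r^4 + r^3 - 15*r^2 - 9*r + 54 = (r + 3)*(r^3 - 2*r^2 - 9*r + 18) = (r - 3)*(r + 3)*(r^2 + r - 6) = (r - 3)*(r - 2)*(r + 3)*(r + 3)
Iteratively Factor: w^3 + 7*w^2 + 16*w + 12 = (w + 3)*(w^2 + 4*w + 4) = (w + 2)*(w + 3)*(w + 2)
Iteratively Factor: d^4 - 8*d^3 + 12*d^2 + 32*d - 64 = (d - 4)*(d^3 - 4*d^2 - 4*d + 16) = (d - 4)*(d - 2)*(d^2 - 2*d - 8) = (d - 4)^2*(d - 2)*(d + 2)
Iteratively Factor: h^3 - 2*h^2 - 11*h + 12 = (h - 4)*(h^2 + 2*h - 3) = (h - 4)*(h + 3)*(h - 1)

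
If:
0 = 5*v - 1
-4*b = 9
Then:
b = -9/4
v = 1/5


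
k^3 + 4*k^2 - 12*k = k*(k - 2)*(k + 6)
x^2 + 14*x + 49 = (x + 7)^2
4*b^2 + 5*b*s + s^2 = (b + s)*(4*b + s)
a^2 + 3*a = a*(a + 3)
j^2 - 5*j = j*(j - 5)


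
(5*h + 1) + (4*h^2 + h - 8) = 4*h^2 + 6*h - 7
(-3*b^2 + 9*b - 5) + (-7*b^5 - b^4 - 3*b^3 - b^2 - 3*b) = -7*b^5 - b^4 - 3*b^3 - 4*b^2 + 6*b - 5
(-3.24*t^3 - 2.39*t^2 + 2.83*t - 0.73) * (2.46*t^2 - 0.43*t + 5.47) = -7.9704*t^5 - 4.4862*t^4 - 9.7333*t^3 - 16.086*t^2 + 15.794*t - 3.9931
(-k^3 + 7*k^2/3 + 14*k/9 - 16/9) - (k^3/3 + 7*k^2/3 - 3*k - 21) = -4*k^3/3 + 41*k/9 + 173/9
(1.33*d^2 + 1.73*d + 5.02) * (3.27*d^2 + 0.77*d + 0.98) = 4.3491*d^4 + 6.6812*d^3 + 19.0509*d^2 + 5.5608*d + 4.9196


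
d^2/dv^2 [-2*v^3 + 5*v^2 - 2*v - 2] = 10 - 12*v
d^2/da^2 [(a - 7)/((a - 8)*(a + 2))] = 2*(a^3 - 21*a^2 + 174*a - 460)/(a^6 - 18*a^5 + 60*a^4 + 360*a^3 - 960*a^2 - 4608*a - 4096)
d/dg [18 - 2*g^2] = -4*g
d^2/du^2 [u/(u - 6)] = 12/(u - 6)^3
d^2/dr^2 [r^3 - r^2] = 6*r - 2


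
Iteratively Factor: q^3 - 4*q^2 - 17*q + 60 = (q + 4)*(q^2 - 8*q + 15) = (q - 3)*(q + 4)*(q - 5)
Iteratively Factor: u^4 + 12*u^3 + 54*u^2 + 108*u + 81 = (u + 3)*(u^3 + 9*u^2 + 27*u + 27) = (u + 3)^2*(u^2 + 6*u + 9) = (u + 3)^3*(u + 3)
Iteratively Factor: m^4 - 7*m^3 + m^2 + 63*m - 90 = (m + 3)*(m^3 - 10*m^2 + 31*m - 30) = (m - 3)*(m + 3)*(m^2 - 7*m + 10) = (m - 3)*(m - 2)*(m + 3)*(m - 5)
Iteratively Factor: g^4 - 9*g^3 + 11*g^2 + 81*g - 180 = (g - 5)*(g^3 - 4*g^2 - 9*g + 36) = (g - 5)*(g - 4)*(g^2 - 9) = (g - 5)*(g - 4)*(g + 3)*(g - 3)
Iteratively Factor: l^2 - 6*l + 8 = (l - 2)*(l - 4)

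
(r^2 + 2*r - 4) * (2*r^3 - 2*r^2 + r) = 2*r^5 + 2*r^4 - 11*r^3 + 10*r^2 - 4*r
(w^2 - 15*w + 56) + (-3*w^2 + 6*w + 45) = -2*w^2 - 9*w + 101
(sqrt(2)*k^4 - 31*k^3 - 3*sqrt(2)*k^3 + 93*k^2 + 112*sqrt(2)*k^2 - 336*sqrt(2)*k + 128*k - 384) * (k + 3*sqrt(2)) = sqrt(2)*k^5 - 25*k^4 - 3*sqrt(2)*k^4 + 19*sqrt(2)*k^3 + 75*k^3 - 57*sqrt(2)*k^2 + 800*k^2 - 2400*k + 384*sqrt(2)*k - 1152*sqrt(2)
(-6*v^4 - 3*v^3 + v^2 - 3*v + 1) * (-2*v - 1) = 12*v^5 + 12*v^4 + v^3 + 5*v^2 + v - 1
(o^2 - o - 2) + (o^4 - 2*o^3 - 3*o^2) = o^4 - 2*o^3 - 2*o^2 - o - 2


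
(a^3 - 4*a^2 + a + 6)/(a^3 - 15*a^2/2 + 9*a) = 2*(a^3 - 4*a^2 + a + 6)/(a*(2*a^2 - 15*a + 18))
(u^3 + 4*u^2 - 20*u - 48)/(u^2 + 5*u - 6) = (u^2 - 2*u - 8)/(u - 1)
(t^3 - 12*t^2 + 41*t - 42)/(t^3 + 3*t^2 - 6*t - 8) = (t^2 - 10*t + 21)/(t^2 + 5*t + 4)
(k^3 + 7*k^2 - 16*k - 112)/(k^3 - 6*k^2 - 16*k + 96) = (k + 7)/(k - 6)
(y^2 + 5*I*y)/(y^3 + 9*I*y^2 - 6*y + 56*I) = y*(y + 5*I)/(y^3 + 9*I*y^2 - 6*y + 56*I)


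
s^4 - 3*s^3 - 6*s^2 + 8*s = s*(s - 4)*(s - 1)*(s + 2)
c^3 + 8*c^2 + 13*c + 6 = (c + 1)^2*(c + 6)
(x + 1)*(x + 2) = x^2 + 3*x + 2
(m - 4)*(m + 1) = m^2 - 3*m - 4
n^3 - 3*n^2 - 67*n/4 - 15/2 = (n - 6)*(n + 1/2)*(n + 5/2)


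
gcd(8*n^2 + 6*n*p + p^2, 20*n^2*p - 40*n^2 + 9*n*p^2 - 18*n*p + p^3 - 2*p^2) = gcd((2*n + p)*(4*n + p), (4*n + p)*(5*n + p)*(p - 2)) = 4*n + p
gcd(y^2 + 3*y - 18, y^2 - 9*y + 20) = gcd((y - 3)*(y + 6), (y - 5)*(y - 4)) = 1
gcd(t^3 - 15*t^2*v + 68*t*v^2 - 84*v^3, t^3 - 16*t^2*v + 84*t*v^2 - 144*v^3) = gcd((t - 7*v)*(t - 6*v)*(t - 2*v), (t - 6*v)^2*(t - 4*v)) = t - 6*v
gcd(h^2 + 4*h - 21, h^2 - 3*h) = h - 3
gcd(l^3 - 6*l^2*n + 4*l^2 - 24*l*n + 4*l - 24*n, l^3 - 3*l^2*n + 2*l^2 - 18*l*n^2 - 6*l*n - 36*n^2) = l^2 - 6*l*n + 2*l - 12*n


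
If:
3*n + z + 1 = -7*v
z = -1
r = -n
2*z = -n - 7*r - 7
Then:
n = 5/6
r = -5/6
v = -5/14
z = -1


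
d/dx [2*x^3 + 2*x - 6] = 6*x^2 + 2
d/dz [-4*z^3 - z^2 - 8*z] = -12*z^2 - 2*z - 8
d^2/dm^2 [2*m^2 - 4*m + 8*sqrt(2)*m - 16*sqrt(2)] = 4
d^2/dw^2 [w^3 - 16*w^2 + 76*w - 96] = 6*w - 32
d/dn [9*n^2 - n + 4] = 18*n - 1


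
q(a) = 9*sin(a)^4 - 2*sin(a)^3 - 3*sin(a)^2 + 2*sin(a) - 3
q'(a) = 36*sin(a)^3*cos(a) - 6*sin(a)^2*cos(a) - 6*sin(a)*cos(a) + 2*cos(a)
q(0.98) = -0.27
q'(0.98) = 7.52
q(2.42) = -1.85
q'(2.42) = -4.35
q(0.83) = -1.29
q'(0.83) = 5.92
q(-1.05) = -0.59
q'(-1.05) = -10.35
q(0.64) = -2.16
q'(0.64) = 3.16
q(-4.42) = 1.97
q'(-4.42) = -6.45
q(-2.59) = -3.91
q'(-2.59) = 1.43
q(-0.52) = -3.94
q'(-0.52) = -0.80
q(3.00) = -2.78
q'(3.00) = -1.12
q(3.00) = -2.78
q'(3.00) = -1.12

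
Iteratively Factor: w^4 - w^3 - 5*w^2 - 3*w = (w)*(w^3 - w^2 - 5*w - 3) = w*(w - 3)*(w^2 + 2*w + 1) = w*(w - 3)*(w + 1)*(w + 1)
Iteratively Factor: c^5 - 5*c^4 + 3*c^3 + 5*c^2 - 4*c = (c - 4)*(c^4 - c^3 - c^2 + c) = (c - 4)*(c - 1)*(c^3 - c) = (c - 4)*(c - 1)^2*(c^2 + c) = (c - 4)*(c - 1)^2*(c + 1)*(c)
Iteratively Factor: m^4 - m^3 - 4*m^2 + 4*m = (m - 1)*(m^3 - 4*m) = (m - 2)*(m - 1)*(m^2 + 2*m) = (m - 2)*(m - 1)*(m + 2)*(m)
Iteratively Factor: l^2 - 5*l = (l - 5)*(l)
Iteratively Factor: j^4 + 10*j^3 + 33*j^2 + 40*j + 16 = (j + 4)*(j^3 + 6*j^2 + 9*j + 4) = (j + 1)*(j + 4)*(j^2 + 5*j + 4) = (j + 1)*(j + 4)^2*(j + 1)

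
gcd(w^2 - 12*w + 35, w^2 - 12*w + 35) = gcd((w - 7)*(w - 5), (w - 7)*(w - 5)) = w^2 - 12*w + 35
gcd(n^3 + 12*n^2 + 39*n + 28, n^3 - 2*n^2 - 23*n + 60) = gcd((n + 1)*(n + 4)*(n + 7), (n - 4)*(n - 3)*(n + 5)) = 1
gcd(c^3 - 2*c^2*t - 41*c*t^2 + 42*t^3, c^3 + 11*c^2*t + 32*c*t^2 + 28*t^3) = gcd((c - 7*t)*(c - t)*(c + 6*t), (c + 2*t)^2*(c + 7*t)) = 1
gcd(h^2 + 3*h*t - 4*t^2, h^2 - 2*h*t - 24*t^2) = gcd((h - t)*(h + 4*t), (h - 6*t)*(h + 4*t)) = h + 4*t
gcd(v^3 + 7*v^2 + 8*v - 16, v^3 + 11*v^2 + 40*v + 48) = v^2 + 8*v + 16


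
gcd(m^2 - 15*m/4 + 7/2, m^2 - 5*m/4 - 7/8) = m - 7/4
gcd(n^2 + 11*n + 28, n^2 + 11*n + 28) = n^2 + 11*n + 28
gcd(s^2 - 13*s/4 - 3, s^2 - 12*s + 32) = s - 4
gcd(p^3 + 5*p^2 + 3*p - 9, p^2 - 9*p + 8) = p - 1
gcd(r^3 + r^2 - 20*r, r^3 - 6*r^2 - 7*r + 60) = r - 4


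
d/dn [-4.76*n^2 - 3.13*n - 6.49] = -9.52*n - 3.13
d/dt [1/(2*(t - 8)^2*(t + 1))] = -(t/2 + 1/2)*(3*t - 6)/((t - 8)^3*(t + 1)^3)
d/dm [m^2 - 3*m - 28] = 2*m - 3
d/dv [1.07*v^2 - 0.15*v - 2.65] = 2.14*v - 0.15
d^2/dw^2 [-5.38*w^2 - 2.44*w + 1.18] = -10.7600000000000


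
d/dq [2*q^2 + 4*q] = 4*q + 4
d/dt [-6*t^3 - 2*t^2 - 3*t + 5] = -18*t^2 - 4*t - 3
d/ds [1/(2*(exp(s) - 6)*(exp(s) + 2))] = (2 - exp(s))*exp(s)/(exp(4*s) - 8*exp(3*s) - 8*exp(2*s) + 96*exp(s) + 144)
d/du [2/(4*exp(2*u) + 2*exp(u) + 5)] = (-16*exp(u) - 4)*exp(u)/(4*exp(2*u) + 2*exp(u) + 5)^2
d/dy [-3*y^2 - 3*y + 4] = -6*y - 3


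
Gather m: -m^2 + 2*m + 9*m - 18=-m^2 + 11*m - 18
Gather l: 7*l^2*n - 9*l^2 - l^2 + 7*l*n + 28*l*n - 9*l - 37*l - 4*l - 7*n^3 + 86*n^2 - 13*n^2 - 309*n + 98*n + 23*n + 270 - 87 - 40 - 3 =l^2*(7*n - 10) + l*(35*n - 50) - 7*n^3 + 73*n^2 - 188*n + 140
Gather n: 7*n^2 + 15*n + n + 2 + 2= 7*n^2 + 16*n + 4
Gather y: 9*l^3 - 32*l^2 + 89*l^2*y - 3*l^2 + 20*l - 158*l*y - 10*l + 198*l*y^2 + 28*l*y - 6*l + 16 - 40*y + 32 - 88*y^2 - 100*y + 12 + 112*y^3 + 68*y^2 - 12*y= 9*l^3 - 35*l^2 + 4*l + 112*y^3 + y^2*(198*l - 20) + y*(89*l^2 - 130*l - 152) + 60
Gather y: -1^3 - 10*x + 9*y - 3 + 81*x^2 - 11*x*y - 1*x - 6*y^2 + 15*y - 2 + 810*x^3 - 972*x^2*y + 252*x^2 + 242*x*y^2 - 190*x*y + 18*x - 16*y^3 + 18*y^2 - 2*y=810*x^3 + 333*x^2 + 7*x - 16*y^3 + y^2*(242*x + 12) + y*(-972*x^2 - 201*x + 22) - 6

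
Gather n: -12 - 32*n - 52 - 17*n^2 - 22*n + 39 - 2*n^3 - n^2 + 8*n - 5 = -2*n^3 - 18*n^2 - 46*n - 30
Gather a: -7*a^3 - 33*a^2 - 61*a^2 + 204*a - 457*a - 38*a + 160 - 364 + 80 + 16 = -7*a^3 - 94*a^2 - 291*a - 108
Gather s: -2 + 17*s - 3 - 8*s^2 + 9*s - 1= -8*s^2 + 26*s - 6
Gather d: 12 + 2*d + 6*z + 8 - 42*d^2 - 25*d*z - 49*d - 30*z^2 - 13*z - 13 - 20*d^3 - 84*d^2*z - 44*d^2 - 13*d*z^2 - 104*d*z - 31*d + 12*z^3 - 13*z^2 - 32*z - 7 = -20*d^3 + d^2*(-84*z - 86) + d*(-13*z^2 - 129*z - 78) + 12*z^3 - 43*z^2 - 39*z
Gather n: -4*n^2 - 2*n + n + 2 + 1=-4*n^2 - n + 3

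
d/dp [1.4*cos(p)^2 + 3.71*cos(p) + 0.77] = -(2.8*cos(p) + 3.71)*sin(p)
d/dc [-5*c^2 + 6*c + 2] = 6 - 10*c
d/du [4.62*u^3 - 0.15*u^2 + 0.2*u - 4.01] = 13.86*u^2 - 0.3*u + 0.2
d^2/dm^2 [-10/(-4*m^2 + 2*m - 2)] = 10*(-4*m^2 + 2*m + (4*m - 1)^2 - 2)/(2*m^2 - m + 1)^3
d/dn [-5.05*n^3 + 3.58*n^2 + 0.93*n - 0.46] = -15.15*n^2 + 7.16*n + 0.93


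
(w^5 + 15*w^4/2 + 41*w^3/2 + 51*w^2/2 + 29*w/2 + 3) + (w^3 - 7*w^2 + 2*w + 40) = w^5 + 15*w^4/2 + 43*w^3/2 + 37*w^2/2 + 33*w/2 + 43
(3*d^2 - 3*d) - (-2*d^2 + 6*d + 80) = 5*d^2 - 9*d - 80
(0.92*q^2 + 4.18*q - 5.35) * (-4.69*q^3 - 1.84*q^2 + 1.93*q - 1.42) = -4.3148*q^5 - 21.297*q^4 + 19.1759*q^3 + 16.605*q^2 - 16.2611*q + 7.597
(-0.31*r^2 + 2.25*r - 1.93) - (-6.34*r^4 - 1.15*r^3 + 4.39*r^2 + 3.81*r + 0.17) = 6.34*r^4 + 1.15*r^3 - 4.7*r^2 - 1.56*r - 2.1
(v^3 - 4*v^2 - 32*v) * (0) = 0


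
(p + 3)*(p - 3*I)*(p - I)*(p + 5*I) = p^4 + 3*p^3 + I*p^3 + 17*p^2 + 3*I*p^2 + 51*p - 15*I*p - 45*I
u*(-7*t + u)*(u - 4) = -7*t*u^2 + 28*t*u + u^3 - 4*u^2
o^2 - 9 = (o - 3)*(o + 3)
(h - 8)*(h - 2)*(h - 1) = h^3 - 11*h^2 + 26*h - 16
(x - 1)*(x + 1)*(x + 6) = x^3 + 6*x^2 - x - 6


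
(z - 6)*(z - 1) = z^2 - 7*z + 6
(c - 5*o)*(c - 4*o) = c^2 - 9*c*o + 20*o^2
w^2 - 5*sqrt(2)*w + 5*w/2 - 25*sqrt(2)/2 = (w + 5/2)*(w - 5*sqrt(2))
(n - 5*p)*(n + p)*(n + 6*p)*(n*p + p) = n^4*p + 2*n^3*p^2 + n^3*p - 29*n^2*p^3 + 2*n^2*p^2 - 30*n*p^4 - 29*n*p^3 - 30*p^4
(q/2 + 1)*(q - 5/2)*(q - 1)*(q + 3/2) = q^4/2 - 27*q^2/8 - 7*q/8 + 15/4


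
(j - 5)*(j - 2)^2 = j^3 - 9*j^2 + 24*j - 20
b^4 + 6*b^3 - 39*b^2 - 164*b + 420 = (b - 5)*(b - 2)*(b + 6)*(b + 7)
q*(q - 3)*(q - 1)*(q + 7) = q^4 + 3*q^3 - 25*q^2 + 21*q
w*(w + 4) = w^2 + 4*w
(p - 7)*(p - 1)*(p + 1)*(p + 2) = p^4 - 5*p^3 - 15*p^2 + 5*p + 14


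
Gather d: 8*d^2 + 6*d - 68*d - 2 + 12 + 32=8*d^2 - 62*d + 42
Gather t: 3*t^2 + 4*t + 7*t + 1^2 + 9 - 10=3*t^2 + 11*t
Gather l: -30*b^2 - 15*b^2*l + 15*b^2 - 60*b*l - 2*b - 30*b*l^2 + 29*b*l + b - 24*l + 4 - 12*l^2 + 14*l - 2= -15*b^2 - b + l^2*(-30*b - 12) + l*(-15*b^2 - 31*b - 10) + 2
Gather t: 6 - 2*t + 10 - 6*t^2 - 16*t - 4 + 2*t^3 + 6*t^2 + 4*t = 2*t^3 - 14*t + 12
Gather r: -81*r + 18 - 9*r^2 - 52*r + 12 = -9*r^2 - 133*r + 30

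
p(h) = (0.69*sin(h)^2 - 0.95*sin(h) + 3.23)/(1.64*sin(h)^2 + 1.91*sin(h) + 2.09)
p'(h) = (-3.28*sin(h)*cos(h) - 1.91*cos(h))*(0.69*sin(h)^2 - 0.95*sin(h) + 3.23)/(1.64*sin(h)^2 + 1.91*sin(h) + 2.09)^2 + (1.38*sin(h)*cos(h) - 0.95*cos(h))/(1.64*sin(h)^2 + 1.91*sin(h) + 2.09)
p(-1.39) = 2.69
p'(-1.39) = 0.12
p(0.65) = 0.76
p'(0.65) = -0.63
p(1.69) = 0.53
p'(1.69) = 0.05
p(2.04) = 0.58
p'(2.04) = 0.22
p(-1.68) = 2.68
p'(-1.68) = -0.08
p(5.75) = 2.52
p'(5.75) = -1.26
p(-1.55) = 2.68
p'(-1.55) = 0.02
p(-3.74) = 0.79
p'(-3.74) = 0.70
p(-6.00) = 1.10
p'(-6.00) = -1.28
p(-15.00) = 2.69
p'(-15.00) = 0.62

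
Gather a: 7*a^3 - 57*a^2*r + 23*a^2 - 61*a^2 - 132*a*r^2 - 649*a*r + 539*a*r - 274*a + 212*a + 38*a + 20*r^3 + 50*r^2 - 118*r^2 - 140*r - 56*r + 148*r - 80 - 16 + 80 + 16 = 7*a^3 + a^2*(-57*r - 38) + a*(-132*r^2 - 110*r - 24) + 20*r^3 - 68*r^2 - 48*r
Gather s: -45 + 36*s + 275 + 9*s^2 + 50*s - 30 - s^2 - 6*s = 8*s^2 + 80*s + 200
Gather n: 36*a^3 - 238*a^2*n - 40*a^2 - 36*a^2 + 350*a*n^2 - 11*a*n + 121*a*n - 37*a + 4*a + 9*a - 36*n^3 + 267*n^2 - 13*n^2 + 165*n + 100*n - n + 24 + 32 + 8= 36*a^3 - 76*a^2 - 24*a - 36*n^3 + n^2*(350*a + 254) + n*(-238*a^2 + 110*a + 264) + 64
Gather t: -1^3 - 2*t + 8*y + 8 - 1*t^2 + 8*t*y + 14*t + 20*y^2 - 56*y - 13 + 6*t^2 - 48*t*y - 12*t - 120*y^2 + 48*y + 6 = 5*t^2 - 40*t*y - 100*y^2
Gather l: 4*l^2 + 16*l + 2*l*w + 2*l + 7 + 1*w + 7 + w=4*l^2 + l*(2*w + 18) + 2*w + 14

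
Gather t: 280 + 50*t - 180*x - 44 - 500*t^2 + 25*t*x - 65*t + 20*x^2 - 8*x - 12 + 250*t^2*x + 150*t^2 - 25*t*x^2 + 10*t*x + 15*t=t^2*(250*x - 350) + t*(-25*x^2 + 35*x) + 20*x^2 - 188*x + 224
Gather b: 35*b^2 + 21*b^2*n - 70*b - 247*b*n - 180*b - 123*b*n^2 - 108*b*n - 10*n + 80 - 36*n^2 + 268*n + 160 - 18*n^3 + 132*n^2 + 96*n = b^2*(21*n + 35) + b*(-123*n^2 - 355*n - 250) - 18*n^3 + 96*n^2 + 354*n + 240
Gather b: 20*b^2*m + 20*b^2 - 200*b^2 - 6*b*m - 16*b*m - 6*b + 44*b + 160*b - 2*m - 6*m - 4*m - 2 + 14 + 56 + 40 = b^2*(20*m - 180) + b*(198 - 22*m) - 12*m + 108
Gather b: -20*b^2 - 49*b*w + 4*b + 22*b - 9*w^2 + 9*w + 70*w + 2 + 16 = -20*b^2 + b*(26 - 49*w) - 9*w^2 + 79*w + 18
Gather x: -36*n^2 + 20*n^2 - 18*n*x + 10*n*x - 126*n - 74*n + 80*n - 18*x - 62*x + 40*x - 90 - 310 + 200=-16*n^2 - 120*n + x*(-8*n - 40) - 200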